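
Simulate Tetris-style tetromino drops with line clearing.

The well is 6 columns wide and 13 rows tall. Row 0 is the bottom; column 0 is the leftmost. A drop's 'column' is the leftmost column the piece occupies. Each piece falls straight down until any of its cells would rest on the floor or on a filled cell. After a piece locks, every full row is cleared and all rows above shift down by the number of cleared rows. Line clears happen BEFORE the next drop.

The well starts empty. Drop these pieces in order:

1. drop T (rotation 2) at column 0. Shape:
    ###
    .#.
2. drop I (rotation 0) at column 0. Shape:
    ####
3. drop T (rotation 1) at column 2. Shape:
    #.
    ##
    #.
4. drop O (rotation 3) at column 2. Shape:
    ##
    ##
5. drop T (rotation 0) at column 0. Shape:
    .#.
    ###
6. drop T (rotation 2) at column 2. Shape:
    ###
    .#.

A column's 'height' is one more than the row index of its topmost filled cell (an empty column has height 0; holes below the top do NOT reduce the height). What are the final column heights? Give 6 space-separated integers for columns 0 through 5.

Answer: 9 10 10 10 10 0

Derivation:
Drop 1: T rot2 at col 0 lands with bottom-row=0; cleared 0 line(s) (total 0); column heights now [2 2 2 0 0 0], max=2
Drop 2: I rot0 at col 0 lands with bottom-row=2; cleared 0 line(s) (total 0); column heights now [3 3 3 3 0 0], max=3
Drop 3: T rot1 at col 2 lands with bottom-row=3; cleared 0 line(s) (total 0); column heights now [3 3 6 5 0 0], max=6
Drop 4: O rot3 at col 2 lands with bottom-row=6; cleared 0 line(s) (total 0); column heights now [3 3 8 8 0 0], max=8
Drop 5: T rot0 at col 0 lands with bottom-row=8; cleared 0 line(s) (total 0); column heights now [9 10 9 8 0 0], max=10
Drop 6: T rot2 at col 2 lands with bottom-row=8; cleared 0 line(s) (total 0); column heights now [9 10 10 10 10 0], max=10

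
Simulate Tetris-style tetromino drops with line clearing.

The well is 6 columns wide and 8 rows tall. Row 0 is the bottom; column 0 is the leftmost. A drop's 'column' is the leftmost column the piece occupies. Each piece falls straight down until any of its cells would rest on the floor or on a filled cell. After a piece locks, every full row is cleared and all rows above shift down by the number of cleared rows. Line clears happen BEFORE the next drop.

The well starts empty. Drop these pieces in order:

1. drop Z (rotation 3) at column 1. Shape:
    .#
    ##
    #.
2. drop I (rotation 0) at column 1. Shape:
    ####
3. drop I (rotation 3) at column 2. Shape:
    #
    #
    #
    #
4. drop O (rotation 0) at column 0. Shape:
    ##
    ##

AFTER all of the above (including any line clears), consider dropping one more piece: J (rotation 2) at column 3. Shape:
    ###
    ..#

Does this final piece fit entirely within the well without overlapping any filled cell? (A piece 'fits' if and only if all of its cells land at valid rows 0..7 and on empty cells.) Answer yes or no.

Answer: yes

Derivation:
Drop 1: Z rot3 at col 1 lands with bottom-row=0; cleared 0 line(s) (total 0); column heights now [0 2 3 0 0 0], max=3
Drop 2: I rot0 at col 1 lands with bottom-row=3; cleared 0 line(s) (total 0); column heights now [0 4 4 4 4 0], max=4
Drop 3: I rot3 at col 2 lands with bottom-row=4; cleared 0 line(s) (total 0); column heights now [0 4 8 4 4 0], max=8
Drop 4: O rot0 at col 0 lands with bottom-row=4; cleared 0 line(s) (total 0); column heights now [6 6 8 4 4 0], max=8
Test piece J rot2 at col 3 (width 3): heights before test = [6 6 8 4 4 0]; fits = True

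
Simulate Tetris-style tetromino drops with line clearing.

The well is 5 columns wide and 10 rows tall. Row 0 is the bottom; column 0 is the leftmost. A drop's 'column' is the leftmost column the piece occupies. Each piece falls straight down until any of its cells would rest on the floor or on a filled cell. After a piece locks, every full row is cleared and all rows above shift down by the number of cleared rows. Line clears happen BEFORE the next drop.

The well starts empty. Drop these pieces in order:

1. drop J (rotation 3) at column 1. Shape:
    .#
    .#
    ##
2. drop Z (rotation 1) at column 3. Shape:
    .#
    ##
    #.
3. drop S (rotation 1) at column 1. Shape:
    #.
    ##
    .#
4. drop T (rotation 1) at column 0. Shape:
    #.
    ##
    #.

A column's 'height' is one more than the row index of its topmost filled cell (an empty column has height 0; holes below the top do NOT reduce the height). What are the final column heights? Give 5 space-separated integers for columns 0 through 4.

Drop 1: J rot3 at col 1 lands with bottom-row=0; cleared 0 line(s) (total 0); column heights now [0 1 3 0 0], max=3
Drop 2: Z rot1 at col 3 lands with bottom-row=0; cleared 0 line(s) (total 0); column heights now [0 1 3 2 3], max=3
Drop 3: S rot1 at col 1 lands with bottom-row=3; cleared 0 line(s) (total 0); column heights now [0 6 5 2 3], max=6
Drop 4: T rot1 at col 0 lands with bottom-row=5; cleared 0 line(s) (total 0); column heights now [8 7 5 2 3], max=8

Answer: 8 7 5 2 3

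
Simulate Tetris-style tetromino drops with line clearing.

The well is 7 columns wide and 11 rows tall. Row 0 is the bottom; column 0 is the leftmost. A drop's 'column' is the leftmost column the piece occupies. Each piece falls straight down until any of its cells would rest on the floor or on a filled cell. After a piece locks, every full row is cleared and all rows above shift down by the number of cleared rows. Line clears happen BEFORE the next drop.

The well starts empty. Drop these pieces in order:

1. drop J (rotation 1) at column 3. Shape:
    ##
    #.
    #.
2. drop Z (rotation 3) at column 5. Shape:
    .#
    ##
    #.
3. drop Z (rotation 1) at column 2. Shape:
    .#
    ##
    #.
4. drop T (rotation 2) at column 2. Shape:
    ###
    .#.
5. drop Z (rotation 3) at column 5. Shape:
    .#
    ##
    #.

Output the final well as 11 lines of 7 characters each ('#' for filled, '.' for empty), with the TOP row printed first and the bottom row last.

Answer: .......
.......
.......
.......
..###..
...#...
...#..#
..##.##
..#####
...#.##
...#.#.

Derivation:
Drop 1: J rot1 at col 3 lands with bottom-row=0; cleared 0 line(s) (total 0); column heights now [0 0 0 3 3 0 0], max=3
Drop 2: Z rot3 at col 5 lands with bottom-row=0; cleared 0 line(s) (total 0); column heights now [0 0 0 3 3 2 3], max=3
Drop 3: Z rot1 at col 2 lands with bottom-row=2; cleared 0 line(s) (total 0); column heights now [0 0 4 5 3 2 3], max=5
Drop 4: T rot2 at col 2 lands with bottom-row=5; cleared 0 line(s) (total 0); column heights now [0 0 7 7 7 2 3], max=7
Drop 5: Z rot3 at col 5 lands with bottom-row=2; cleared 0 line(s) (total 0); column heights now [0 0 7 7 7 4 5], max=7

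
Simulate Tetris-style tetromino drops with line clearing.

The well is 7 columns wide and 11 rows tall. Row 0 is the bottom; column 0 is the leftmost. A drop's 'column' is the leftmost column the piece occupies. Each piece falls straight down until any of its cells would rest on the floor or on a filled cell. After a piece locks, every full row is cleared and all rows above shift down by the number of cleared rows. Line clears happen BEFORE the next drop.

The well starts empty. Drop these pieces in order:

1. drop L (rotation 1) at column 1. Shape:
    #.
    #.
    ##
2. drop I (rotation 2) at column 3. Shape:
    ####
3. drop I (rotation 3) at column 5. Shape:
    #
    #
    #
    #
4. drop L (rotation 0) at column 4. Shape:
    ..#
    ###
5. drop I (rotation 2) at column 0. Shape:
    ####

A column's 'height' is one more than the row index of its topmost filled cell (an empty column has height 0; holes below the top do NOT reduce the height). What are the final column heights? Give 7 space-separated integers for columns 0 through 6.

Drop 1: L rot1 at col 1 lands with bottom-row=0; cleared 0 line(s) (total 0); column heights now [0 3 1 0 0 0 0], max=3
Drop 2: I rot2 at col 3 lands with bottom-row=0; cleared 0 line(s) (total 0); column heights now [0 3 1 1 1 1 1], max=3
Drop 3: I rot3 at col 5 lands with bottom-row=1; cleared 0 line(s) (total 0); column heights now [0 3 1 1 1 5 1], max=5
Drop 4: L rot0 at col 4 lands with bottom-row=5; cleared 0 line(s) (total 0); column heights now [0 3 1 1 6 6 7], max=7
Drop 5: I rot2 at col 0 lands with bottom-row=3; cleared 0 line(s) (total 0); column heights now [4 4 4 4 6 6 7], max=7

Answer: 4 4 4 4 6 6 7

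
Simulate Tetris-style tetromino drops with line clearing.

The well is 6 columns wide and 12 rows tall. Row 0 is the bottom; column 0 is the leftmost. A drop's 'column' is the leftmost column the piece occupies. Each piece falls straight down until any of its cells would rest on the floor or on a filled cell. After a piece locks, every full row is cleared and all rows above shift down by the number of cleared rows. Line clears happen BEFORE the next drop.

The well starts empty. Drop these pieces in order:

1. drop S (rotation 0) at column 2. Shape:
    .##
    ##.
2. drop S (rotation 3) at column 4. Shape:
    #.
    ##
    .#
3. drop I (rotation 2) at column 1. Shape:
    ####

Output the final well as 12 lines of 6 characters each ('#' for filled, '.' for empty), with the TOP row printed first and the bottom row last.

Drop 1: S rot0 at col 2 lands with bottom-row=0; cleared 0 line(s) (total 0); column heights now [0 0 1 2 2 0], max=2
Drop 2: S rot3 at col 4 lands with bottom-row=1; cleared 0 line(s) (total 0); column heights now [0 0 1 2 4 3], max=4
Drop 3: I rot2 at col 1 lands with bottom-row=4; cleared 0 line(s) (total 0); column heights now [0 5 5 5 5 3], max=5

Answer: ......
......
......
......
......
......
......
.####.
....#.
....##
...###
..##..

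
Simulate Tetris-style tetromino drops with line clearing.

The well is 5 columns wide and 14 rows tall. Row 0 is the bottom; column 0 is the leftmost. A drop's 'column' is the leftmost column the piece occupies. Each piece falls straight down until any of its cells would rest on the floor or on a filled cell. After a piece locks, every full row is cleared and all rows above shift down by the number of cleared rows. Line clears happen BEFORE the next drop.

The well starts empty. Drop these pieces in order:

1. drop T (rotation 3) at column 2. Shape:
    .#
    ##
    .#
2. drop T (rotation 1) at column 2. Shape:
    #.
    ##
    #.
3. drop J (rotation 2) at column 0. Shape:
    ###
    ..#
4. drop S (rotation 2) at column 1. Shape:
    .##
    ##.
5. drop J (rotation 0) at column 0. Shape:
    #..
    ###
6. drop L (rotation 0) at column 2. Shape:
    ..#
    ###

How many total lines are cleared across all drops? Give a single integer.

Answer: 0

Derivation:
Drop 1: T rot3 at col 2 lands with bottom-row=0; cleared 0 line(s) (total 0); column heights now [0 0 2 3 0], max=3
Drop 2: T rot1 at col 2 lands with bottom-row=2; cleared 0 line(s) (total 0); column heights now [0 0 5 4 0], max=5
Drop 3: J rot2 at col 0 lands with bottom-row=5; cleared 0 line(s) (total 0); column heights now [7 7 7 4 0], max=7
Drop 4: S rot2 at col 1 lands with bottom-row=7; cleared 0 line(s) (total 0); column heights now [7 8 9 9 0], max=9
Drop 5: J rot0 at col 0 lands with bottom-row=9; cleared 0 line(s) (total 0); column heights now [11 10 10 9 0], max=11
Drop 6: L rot0 at col 2 lands with bottom-row=10; cleared 0 line(s) (total 0); column heights now [11 10 11 11 12], max=12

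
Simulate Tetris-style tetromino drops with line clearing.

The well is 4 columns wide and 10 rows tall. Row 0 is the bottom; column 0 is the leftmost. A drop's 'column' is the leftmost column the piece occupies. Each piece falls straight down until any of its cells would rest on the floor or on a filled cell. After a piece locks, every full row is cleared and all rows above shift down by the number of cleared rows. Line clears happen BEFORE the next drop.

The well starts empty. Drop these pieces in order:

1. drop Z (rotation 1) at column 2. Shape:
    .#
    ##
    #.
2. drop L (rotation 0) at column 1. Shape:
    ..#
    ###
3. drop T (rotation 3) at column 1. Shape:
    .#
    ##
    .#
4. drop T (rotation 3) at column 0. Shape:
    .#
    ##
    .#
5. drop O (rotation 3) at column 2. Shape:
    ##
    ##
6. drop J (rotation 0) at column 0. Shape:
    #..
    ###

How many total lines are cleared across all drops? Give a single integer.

Answer: 1

Derivation:
Drop 1: Z rot1 at col 2 lands with bottom-row=0; cleared 0 line(s) (total 0); column heights now [0 0 2 3], max=3
Drop 2: L rot0 at col 1 lands with bottom-row=3; cleared 0 line(s) (total 0); column heights now [0 4 4 5], max=5
Drop 3: T rot3 at col 1 lands with bottom-row=4; cleared 0 line(s) (total 0); column heights now [0 6 7 5], max=7
Drop 4: T rot3 at col 0 lands with bottom-row=6; cleared 0 line(s) (total 0); column heights now [8 9 7 5], max=9
Drop 5: O rot3 at col 2 lands with bottom-row=7; cleared 1 line(s) (total 1); column heights now [0 8 8 8], max=8
Drop 6: J rot0 at col 0 lands with bottom-row=8; cleared 0 line(s) (total 1); column heights now [10 9 9 8], max=10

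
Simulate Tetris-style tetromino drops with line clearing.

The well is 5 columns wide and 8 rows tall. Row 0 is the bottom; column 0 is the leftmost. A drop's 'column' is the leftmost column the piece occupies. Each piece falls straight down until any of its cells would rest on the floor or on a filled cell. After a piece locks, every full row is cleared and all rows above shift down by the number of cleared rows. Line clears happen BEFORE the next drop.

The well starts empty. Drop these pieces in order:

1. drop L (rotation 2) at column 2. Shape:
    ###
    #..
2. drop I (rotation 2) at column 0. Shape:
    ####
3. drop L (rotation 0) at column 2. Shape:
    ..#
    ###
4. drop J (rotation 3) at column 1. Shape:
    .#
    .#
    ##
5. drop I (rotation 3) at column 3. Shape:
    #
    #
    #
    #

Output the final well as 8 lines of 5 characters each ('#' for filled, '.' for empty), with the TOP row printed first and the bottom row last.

Answer: ...#.
..##.
..##.
.####
..###
####.
..###
..#..

Derivation:
Drop 1: L rot2 at col 2 lands with bottom-row=0; cleared 0 line(s) (total 0); column heights now [0 0 2 2 2], max=2
Drop 2: I rot2 at col 0 lands with bottom-row=2; cleared 0 line(s) (total 0); column heights now [3 3 3 3 2], max=3
Drop 3: L rot0 at col 2 lands with bottom-row=3; cleared 0 line(s) (total 0); column heights now [3 3 4 4 5], max=5
Drop 4: J rot3 at col 1 lands with bottom-row=4; cleared 0 line(s) (total 0); column heights now [3 5 7 4 5], max=7
Drop 5: I rot3 at col 3 lands with bottom-row=4; cleared 0 line(s) (total 0); column heights now [3 5 7 8 5], max=8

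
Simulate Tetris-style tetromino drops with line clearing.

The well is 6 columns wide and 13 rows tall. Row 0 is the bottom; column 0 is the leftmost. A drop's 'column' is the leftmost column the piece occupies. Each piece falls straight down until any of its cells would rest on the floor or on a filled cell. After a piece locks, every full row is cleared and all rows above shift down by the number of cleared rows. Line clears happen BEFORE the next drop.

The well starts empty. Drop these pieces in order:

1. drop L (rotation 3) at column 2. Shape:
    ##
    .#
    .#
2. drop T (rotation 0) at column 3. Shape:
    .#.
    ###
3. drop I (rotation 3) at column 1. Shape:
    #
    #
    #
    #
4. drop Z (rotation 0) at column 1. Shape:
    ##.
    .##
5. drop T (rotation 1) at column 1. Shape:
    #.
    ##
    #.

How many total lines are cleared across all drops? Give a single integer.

Answer: 0

Derivation:
Drop 1: L rot3 at col 2 lands with bottom-row=0; cleared 0 line(s) (total 0); column heights now [0 0 3 3 0 0], max=3
Drop 2: T rot0 at col 3 lands with bottom-row=3; cleared 0 line(s) (total 0); column heights now [0 0 3 4 5 4], max=5
Drop 3: I rot3 at col 1 lands with bottom-row=0; cleared 0 line(s) (total 0); column heights now [0 4 3 4 5 4], max=5
Drop 4: Z rot0 at col 1 lands with bottom-row=4; cleared 0 line(s) (total 0); column heights now [0 6 6 5 5 4], max=6
Drop 5: T rot1 at col 1 lands with bottom-row=6; cleared 0 line(s) (total 0); column heights now [0 9 8 5 5 4], max=9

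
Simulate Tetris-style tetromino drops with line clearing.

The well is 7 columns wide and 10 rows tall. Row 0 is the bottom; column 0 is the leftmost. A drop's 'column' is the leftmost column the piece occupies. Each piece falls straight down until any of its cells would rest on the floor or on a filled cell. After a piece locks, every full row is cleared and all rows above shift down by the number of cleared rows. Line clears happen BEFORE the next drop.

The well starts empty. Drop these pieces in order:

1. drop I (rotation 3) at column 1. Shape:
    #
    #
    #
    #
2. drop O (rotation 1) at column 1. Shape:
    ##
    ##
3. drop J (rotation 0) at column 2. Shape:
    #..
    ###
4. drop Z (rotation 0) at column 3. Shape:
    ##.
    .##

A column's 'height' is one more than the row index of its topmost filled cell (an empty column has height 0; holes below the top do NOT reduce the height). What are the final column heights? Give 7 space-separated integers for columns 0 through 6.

Answer: 0 6 8 9 9 8 0

Derivation:
Drop 1: I rot3 at col 1 lands with bottom-row=0; cleared 0 line(s) (total 0); column heights now [0 4 0 0 0 0 0], max=4
Drop 2: O rot1 at col 1 lands with bottom-row=4; cleared 0 line(s) (total 0); column heights now [0 6 6 0 0 0 0], max=6
Drop 3: J rot0 at col 2 lands with bottom-row=6; cleared 0 line(s) (total 0); column heights now [0 6 8 7 7 0 0], max=8
Drop 4: Z rot0 at col 3 lands with bottom-row=7; cleared 0 line(s) (total 0); column heights now [0 6 8 9 9 8 0], max=9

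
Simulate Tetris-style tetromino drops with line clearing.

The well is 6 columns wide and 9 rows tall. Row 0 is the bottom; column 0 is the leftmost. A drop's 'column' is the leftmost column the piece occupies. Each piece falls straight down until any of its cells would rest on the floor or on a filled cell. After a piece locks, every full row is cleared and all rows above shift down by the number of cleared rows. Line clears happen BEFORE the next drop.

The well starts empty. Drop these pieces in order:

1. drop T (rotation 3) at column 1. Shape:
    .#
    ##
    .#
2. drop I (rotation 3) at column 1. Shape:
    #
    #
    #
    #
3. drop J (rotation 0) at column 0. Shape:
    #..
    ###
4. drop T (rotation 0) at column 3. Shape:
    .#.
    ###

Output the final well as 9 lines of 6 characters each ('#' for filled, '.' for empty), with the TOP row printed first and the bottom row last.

Drop 1: T rot3 at col 1 lands with bottom-row=0; cleared 0 line(s) (total 0); column heights now [0 2 3 0 0 0], max=3
Drop 2: I rot3 at col 1 lands with bottom-row=2; cleared 0 line(s) (total 0); column heights now [0 6 3 0 0 0], max=6
Drop 3: J rot0 at col 0 lands with bottom-row=6; cleared 0 line(s) (total 0); column heights now [8 7 7 0 0 0], max=8
Drop 4: T rot0 at col 3 lands with bottom-row=0; cleared 0 line(s) (total 0); column heights now [8 7 7 1 2 1], max=8

Answer: ......
#.....
###...
.#....
.#....
.#....
.##...
.##.#.
..####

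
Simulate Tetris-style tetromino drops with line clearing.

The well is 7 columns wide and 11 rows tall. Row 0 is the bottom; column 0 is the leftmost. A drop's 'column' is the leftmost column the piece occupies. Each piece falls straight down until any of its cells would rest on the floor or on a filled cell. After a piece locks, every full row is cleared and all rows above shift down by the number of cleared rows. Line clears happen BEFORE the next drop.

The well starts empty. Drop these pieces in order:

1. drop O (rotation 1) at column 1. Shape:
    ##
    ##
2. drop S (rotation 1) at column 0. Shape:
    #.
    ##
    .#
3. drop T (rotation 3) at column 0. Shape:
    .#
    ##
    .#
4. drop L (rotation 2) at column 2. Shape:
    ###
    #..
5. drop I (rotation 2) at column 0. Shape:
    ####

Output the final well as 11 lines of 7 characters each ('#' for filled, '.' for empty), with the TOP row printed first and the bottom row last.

Drop 1: O rot1 at col 1 lands with bottom-row=0; cleared 0 line(s) (total 0); column heights now [0 2 2 0 0 0 0], max=2
Drop 2: S rot1 at col 0 lands with bottom-row=2; cleared 0 line(s) (total 0); column heights now [5 4 2 0 0 0 0], max=5
Drop 3: T rot3 at col 0 lands with bottom-row=4; cleared 0 line(s) (total 0); column heights now [6 7 2 0 0 0 0], max=7
Drop 4: L rot2 at col 2 lands with bottom-row=2; cleared 0 line(s) (total 0); column heights now [6 7 4 4 4 0 0], max=7
Drop 5: I rot2 at col 0 lands with bottom-row=7; cleared 0 line(s) (total 0); column heights now [8 8 8 8 4 0 0], max=8

Answer: .......
.......
.......
####...
.#.....
##.....
##.....
#####..
.##....
.##....
.##....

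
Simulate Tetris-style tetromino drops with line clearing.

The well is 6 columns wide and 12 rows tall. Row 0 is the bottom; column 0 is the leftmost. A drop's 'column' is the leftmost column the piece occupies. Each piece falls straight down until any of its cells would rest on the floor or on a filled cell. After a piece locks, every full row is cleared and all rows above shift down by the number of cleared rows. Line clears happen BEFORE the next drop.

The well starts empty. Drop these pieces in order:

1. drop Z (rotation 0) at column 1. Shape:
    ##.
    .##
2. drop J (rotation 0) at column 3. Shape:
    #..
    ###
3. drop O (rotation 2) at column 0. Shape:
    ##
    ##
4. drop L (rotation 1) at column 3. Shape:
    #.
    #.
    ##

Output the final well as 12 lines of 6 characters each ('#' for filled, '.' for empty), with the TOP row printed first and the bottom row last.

Drop 1: Z rot0 at col 1 lands with bottom-row=0; cleared 0 line(s) (total 0); column heights now [0 2 2 1 0 0], max=2
Drop 2: J rot0 at col 3 lands with bottom-row=1; cleared 0 line(s) (total 0); column heights now [0 2 2 3 2 2], max=3
Drop 3: O rot2 at col 0 lands with bottom-row=2; cleared 0 line(s) (total 0); column heights now [4 4 2 3 2 2], max=4
Drop 4: L rot1 at col 3 lands with bottom-row=3; cleared 0 line(s) (total 0); column heights now [4 4 2 6 4 2], max=6

Answer: ......
......
......
......
......
......
...#..
...#..
##.##.
##.#..
.#####
..##..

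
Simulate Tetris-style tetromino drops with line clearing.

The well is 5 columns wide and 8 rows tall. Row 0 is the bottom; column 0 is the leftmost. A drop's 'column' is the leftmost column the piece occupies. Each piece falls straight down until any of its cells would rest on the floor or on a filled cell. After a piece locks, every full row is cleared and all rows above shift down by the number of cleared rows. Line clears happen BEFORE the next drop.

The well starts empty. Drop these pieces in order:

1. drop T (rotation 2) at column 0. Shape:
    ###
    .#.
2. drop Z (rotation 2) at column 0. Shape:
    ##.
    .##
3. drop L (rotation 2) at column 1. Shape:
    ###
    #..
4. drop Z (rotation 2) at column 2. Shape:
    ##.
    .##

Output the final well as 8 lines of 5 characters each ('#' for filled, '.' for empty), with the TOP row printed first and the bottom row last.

Answer: ..##.
...##
.###.
.#...
##...
.##..
###..
.#...

Derivation:
Drop 1: T rot2 at col 0 lands with bottom-row=0; cleared 0 line(s) (total 0); column heights now [2 2 2 0 0], max=2
Drop 2: Z rot2 at col 0 lands with bottom-row=2; cleared 0 line(s) (total 0); column heights now [4 4 3 0 0], max=4
Drop 3: L rot2 at col 1 lands with bottom-row=4; cleared 0 line(s) (total 0); column heights now [4 6 6 6 0], max=6
Drop 4: Z rot2 at col 2 lands with bottom-row=6; cleared 0 line(s) (total 0); column heights now [4 6 8 8 7], max=8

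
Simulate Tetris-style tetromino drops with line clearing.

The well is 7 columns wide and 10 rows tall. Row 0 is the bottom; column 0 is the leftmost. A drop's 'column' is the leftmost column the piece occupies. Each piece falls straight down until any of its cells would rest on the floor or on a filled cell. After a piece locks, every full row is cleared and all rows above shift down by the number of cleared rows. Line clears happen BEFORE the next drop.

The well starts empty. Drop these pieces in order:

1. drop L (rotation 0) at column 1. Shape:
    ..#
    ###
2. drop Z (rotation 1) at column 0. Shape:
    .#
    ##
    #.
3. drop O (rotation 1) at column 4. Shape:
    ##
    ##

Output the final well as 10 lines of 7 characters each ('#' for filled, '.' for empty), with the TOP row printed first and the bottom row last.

Drop 1: L rot0 at col 1 lands with bottom-row=0; cleared 0 line(s) (total 0); column heights now [0 1 1 2 0 0 0], max=2
Drop 2: Z rot1 at col 0 lands with bottom-row=0; cleared 0 line(s) (total 0); column heights now [2 3 1 2 0 0 0], max=3
Drop 3: O rot1 at col 4 lands with bottom-row=0; cleared 0 line(s) (total 0); column heights now [2 3 1 2 2 2 0], max=3

Answer: .......
.......
.......
.......
.......
.......
.......
.#.....
##.###.
######.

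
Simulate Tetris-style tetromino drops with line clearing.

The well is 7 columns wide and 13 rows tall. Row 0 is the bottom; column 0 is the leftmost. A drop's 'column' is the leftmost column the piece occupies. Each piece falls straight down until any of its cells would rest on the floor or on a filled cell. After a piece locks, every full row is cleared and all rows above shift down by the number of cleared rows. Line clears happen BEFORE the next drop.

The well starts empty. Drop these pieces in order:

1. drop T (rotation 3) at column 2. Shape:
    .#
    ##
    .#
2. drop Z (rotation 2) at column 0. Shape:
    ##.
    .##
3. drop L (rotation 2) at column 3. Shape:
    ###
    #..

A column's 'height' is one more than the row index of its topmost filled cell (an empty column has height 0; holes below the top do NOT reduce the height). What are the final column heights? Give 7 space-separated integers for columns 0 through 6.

Drop 1: T rot3 at col 2 lands with bottom-row=0; cleared 0 line(s) (total 0); column heights now [0 0 2 3 0 0 0], max=3
Drop 2: Z rot2 at col 0 lands with bottom-row=2; cleared 0 line(s) (total 0); column heights now [4 4 3 3 0 0 0], max=4
Drop 3: L rot2 at col 3 lands with bottom-row=3; cleared 0 line(s) (total 0); column heights now [4 4 3 5 5 5 0], max=5

Answer: 4 4 3 5 5 5 0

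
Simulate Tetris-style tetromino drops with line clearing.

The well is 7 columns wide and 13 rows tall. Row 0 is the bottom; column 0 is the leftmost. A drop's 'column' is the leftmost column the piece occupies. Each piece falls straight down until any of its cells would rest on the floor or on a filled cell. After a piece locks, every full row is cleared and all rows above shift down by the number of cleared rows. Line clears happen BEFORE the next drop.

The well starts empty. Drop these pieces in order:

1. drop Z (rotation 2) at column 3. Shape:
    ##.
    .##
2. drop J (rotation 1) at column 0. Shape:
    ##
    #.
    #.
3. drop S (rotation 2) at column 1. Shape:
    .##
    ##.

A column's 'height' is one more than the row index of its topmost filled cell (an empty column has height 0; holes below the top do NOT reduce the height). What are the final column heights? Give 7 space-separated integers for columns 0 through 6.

Drop 1: Z rot2 at col 3 lands with bottom-row=0; cleared 0 line(s) (total 0); column heights now [0 0 0 2 2 1 0], max=2
Drop 2: J rot1 at col 0 lands with bottom-row=0; cleared 0 line(s) (total 0); column heights now [3 3 0 2 2 1 0], max=3
Drop 3: S rot2 at col 1 lands with bottom-row=3; cleared 0 line(s) (total 0); column heights now [3 4 5 5 2 1 0], max=5

Answer: 3 4 5 5 2 1 0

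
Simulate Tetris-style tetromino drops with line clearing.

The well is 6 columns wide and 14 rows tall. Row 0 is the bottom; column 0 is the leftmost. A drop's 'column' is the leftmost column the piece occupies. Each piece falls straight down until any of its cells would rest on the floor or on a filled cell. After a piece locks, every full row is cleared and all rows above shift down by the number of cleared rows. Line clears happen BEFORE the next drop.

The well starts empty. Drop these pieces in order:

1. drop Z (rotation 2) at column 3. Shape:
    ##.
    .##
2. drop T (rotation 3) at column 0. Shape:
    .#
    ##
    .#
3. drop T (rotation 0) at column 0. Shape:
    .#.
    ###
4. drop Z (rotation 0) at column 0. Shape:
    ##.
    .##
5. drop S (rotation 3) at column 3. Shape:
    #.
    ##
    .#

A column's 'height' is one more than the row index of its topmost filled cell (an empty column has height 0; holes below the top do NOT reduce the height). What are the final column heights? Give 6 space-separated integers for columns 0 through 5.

Drop 1: Z rot2 at col 3 lands with bottom-row=0; cleared 0 line(s) (total 0); column heights now [0 0 0 2 2 1], max=2
Drop 2: T rot3 at col 0 lands with bottom-row=0; cleared 0 line(s) (total 0); column heights now [2 3 0 2 2 1], max=3
Drop 3: T rot0 at col 0 lands with bottom-row=3; cleared 0 line(s) (total 0); column heights now [4 5 4 2 2 1], max=5
Drop 4: Z rot0 at col 0 lands with bottom-row=5; cleared 0 line(s) (total 0); column heights now [7 7 6 2 2 1], max=7
Drop 5: S rot3 at col 3 lands with bottom-row=2; cleared 0 line(s) (total 0); column heights now [7 7 6 5 4 1], max=7

Answer: 7 7 6 5 4 1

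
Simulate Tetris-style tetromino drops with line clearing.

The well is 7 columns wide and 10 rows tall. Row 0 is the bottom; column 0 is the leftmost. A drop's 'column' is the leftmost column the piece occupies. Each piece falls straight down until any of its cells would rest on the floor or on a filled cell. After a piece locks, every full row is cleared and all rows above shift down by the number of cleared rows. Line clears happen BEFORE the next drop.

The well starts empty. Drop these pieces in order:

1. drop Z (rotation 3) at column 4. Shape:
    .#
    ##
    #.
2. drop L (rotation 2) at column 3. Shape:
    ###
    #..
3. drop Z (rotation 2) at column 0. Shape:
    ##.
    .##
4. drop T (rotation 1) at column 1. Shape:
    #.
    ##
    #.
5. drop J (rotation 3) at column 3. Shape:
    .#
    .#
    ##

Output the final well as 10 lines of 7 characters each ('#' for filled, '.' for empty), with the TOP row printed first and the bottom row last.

Answer: .......
.......
.......
....#..
....#..
.#.##..
.#####.
.#.#.#.
##..##.
.##.#..

Derivation:
Drop 1: Z rot3 at col 4 lands with bottom-row=0; cleared 0 line(s) (total 0); column heights now [0 0 0 0 2 3 0], max=3
Drop 2: L rot2 at col 3 lands with bottom-row=2; cleared 0 line(s) (total 0); column heights now [0 0 0 4 4 4 0], max=4
Drop 3: Z rot2 at col 0 lands with bottom-row=0; cleared 0 line(s) (total 0); column heights now [2 2 1 4 4 4 0], max=4
Drop 4: T rot1 at col 1 lands with bottom-row=2; cleared 0 line(s) (total 0); column heights now [2 5 4 4 4 4 0], max=5
Drop 5: J rot3 at col 3 lands with bottom-row=4; cleared 0 line(s) (total 0); column heights now [2 5 4 5 7 4 0], max=7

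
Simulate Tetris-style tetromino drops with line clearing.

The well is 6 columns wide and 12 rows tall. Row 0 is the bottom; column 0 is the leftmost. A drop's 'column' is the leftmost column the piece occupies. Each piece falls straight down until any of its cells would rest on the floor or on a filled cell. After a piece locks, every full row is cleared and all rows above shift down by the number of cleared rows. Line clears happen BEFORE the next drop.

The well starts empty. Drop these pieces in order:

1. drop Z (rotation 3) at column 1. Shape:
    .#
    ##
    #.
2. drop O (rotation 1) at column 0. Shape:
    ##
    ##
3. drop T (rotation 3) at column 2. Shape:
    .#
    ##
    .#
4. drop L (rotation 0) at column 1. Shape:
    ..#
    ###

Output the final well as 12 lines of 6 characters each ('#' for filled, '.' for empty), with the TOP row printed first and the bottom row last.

Drop 1: Z rot3 at col 1 lands with bottom-row=0; cleared 0 line(s) (total 0); column heights now [0 2 3 0 0 0], max=3
Drop 2: O rot1 at col 0 lands with bottom-row=2; cleared 0 line(s) (total 0); column heights now [4 4 3 0 0 0], max=4
Drop 3: T rot3 at col 2 lands with bottom-row=2; cleared 0 line(s) (total 0); column heights now [4 4 4 5 0 0], max=5
Drop 4: L rot0 at col 1 lands with bottom-row=5; cleared 0 line(s) (total 0); column heights now [4 6 6 7 0 0], max=7

Answer: ......
......
......
......
......
...#..
.###..
...#..
####..
####..
.##...
.#....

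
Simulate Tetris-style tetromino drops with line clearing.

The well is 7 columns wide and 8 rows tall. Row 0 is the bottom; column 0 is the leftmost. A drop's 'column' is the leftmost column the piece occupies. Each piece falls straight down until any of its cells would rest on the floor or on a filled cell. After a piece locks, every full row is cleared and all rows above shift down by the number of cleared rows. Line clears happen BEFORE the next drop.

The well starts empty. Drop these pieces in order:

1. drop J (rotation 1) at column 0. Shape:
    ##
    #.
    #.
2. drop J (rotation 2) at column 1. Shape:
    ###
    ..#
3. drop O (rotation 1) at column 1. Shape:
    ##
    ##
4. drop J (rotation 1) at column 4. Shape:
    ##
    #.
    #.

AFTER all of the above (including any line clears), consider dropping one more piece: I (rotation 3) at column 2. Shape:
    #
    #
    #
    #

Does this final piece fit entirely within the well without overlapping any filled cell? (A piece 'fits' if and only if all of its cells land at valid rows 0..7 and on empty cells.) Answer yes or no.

Answer: no

Derivation:
Drop 1: J rot1 at col 0 lands with bottom-row=0; cleared 0 line(s) (total 0); column heights now [3 3 0 0 0 0 0], max=3
Drop 2: J rot2 at col 1 lands with bottom-row=2; cleared 0 line(s) (total 0); column heights now [3 4 4 4 0 0 0], max=4
Drop 3: O rot1 at col 1 lands with bottom-row=4; cleared 0 line(s) (total 0); column heights now [3 6 6 4 0 0 0], max=6
Drop 4: J rot1 at col 4 lands with bottom-row=0; cleared 0 line(s) (total 0); column heights now [3 6 6 4 3 3 0], max=6
Test piece I rot3 at col 2 (width 1): heights before test = [3 6 6 4 3 3 0]; fits = False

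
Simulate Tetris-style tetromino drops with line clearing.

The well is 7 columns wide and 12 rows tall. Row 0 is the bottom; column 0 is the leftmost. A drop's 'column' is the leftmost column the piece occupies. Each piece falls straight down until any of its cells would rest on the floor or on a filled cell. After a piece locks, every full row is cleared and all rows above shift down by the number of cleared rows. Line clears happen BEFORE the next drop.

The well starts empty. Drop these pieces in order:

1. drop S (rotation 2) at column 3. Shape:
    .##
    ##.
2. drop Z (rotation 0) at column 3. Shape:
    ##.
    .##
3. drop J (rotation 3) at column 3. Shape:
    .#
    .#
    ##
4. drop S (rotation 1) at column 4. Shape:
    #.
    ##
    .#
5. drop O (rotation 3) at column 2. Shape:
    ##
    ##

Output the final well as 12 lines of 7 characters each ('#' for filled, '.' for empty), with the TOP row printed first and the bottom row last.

Drop 1: S rot2 at col 3 lands with bottom-row=0; cleared 0 line(s) (total 0); column heights now [0 0 0 1 2 2 0], max=2
Drop 2: Z rot0 at col 3 lands with bottom-row=2; cleared 0 line(s) (total 0); column heights now [0 0 0 4 4 3 0], max=4
Drop 3: J rot3 at col 3 lands with bottom-row=4; cleared 0 line(s) (total 0); column heights now [0 0 0 5 7 3 0], max=7
Drop 4: S rot1 at col 4 lands with bottom-row=6; cleared 0 line(s) (total 0); column heights now [0 0 0 5 9 8 0], max=9
Drop 5: O rot3 at col 2 lands with bottom-row=5; cleared 0 line(s) (total 0); column heights now [0 0 7 7 9 8 0], max=9

Answer: .......
.......
.......
....#..
....##.
..####.
..###..
...##..
...##..
....##.
....##.
...##..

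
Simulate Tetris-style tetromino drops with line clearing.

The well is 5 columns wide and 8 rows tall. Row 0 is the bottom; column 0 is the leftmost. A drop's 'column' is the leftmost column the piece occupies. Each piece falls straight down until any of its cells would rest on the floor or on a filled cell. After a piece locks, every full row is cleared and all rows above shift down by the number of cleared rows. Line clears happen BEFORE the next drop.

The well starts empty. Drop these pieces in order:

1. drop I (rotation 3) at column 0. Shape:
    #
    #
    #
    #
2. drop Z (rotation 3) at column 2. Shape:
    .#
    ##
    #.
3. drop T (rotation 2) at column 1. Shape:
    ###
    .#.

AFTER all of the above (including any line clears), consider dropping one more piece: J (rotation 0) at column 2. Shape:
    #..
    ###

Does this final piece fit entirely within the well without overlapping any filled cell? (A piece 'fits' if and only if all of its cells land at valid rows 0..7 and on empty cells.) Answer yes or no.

Answer: yes

Derivation:
Drop 1: I rot3 at col 0 lands with bottom-row=0; cleared 0 line(s) (total 0); column heights now [4 0 0 0 0], max=4
Drop 2: Z rot3 at col 2 lands with bottom-row=0; cleared 0 line(s) (total 0); column heights now [4 0 2 3 0], max=4
Drop 3: T rot2 at col 1 lands with bottom-row=2; cleared 0 line(s) (total 0); column heights now [4 4 4 4 0], max=4
Test piece J rot0 at col 2 (width 3): heights before test = [4 4 4 4 0]; fits = True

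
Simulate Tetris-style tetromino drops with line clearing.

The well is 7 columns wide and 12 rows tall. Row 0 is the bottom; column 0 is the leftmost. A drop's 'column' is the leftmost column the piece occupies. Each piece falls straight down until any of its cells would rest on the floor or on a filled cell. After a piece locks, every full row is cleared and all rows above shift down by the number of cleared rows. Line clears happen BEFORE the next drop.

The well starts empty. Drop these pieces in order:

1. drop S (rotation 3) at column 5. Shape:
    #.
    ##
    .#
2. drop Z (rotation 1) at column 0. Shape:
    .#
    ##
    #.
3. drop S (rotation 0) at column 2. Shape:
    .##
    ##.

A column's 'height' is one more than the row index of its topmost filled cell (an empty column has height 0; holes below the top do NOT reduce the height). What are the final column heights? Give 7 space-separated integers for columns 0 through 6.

Drop 1: S rot3 at col 5 lands with bottom-row=0; cleared 0 line(s) (total 0); column heights now [0 0 0 0 0 3 2], max=3
Drop 2: Z rot1 at col 0 lands with bottom-row=0; cleared 0 line(s) (total 0); column heights now [2 3 0 0 0 3 2], max=3
Drop 3: S rot0 at col 2 lands with bottom-row=0; cleared 0 line(s) (total 0); column heights now [2 3 1 2 2 3 2], max=3

Answer: 2 3 1 2 2 3 2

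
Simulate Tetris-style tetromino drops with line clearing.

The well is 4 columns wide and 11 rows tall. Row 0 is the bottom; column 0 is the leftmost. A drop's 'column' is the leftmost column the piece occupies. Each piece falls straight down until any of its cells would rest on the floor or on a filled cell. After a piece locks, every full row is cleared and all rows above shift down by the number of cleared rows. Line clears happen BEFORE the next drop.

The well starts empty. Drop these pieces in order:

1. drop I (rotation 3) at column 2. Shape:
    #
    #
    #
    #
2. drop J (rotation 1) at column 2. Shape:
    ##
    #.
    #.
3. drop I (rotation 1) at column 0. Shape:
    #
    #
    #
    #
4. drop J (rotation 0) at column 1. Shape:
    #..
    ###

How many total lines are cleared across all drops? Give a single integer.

Drop 1: I rot3 at col 2 lands with bottom-row=0; cleared 0 line(s) (total 0); column heights now [0 0 4 0], max=4
Drop 2: J rot1 at col 2 lands with bottom-row=4; cleared 0 line(s) (total 0); column heights now [0 0 7 7], max=7
Drop 3: I rot1 at col 0 lands with bottom-row=0; cleared 0 line(s) (total 0); column heights now [4 0 7 7], max=7
Drop 4: J rot0 at col 1 lands with bottom-row=7; cleared 0 line(s) (total 0); column heights now [4 9 8 8], max=9

Answer: 0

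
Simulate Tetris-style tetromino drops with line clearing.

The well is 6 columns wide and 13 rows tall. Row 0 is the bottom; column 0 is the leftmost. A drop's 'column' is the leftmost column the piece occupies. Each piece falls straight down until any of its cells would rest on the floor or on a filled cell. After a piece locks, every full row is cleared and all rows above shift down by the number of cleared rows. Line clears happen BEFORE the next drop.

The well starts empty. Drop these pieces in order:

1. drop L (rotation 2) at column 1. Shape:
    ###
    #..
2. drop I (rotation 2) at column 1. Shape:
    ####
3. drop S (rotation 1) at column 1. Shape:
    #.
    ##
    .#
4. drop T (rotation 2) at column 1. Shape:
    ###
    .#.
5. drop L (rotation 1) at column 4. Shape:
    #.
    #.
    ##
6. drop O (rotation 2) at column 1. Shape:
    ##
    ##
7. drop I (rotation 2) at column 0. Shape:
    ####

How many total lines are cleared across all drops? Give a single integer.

Answer: 0

Derivation:
Drop 1: L rot2 at col 1 lands with bottom-row=0; cleared 0 line(s) (total 0); column heights now [0 2 2 2 0 0], max=2
Drop 2: I rot2 at col 1 lands with bottom-row=2; cleared 0 line(s) (total 0); column heights now [0 3 3 3 3 0], max=3
Drop 3: S rot1 at col 1 lands with bottom-row=3; cleared 0 line(s) (total 0); column heights now [0 6 5 3 3 0], max=6
Drop 4: T rot2 at col 1 lands with bottom-row=5; cleared 0 line(s) (total 0); column heights now [0 7 7 7 3 0], max=7
Drop 5: L rot1 at col 4 lands with bottom-row=3; cleared 0 line(s) (total 0); column heights now [0 7 7 7 6 4], max=7
Drop 6: O rot2 at col 1 lands with bottom-row=7; cleared 0 line(s) (total 0); column heights now [0 9 9 7 6 4], max=9
Drop 7: I rot2 at col 0 lands with bottom-row=9; cleared 0 line(s) (total 0); column heights now [10 10 10 10 6 4], max=10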